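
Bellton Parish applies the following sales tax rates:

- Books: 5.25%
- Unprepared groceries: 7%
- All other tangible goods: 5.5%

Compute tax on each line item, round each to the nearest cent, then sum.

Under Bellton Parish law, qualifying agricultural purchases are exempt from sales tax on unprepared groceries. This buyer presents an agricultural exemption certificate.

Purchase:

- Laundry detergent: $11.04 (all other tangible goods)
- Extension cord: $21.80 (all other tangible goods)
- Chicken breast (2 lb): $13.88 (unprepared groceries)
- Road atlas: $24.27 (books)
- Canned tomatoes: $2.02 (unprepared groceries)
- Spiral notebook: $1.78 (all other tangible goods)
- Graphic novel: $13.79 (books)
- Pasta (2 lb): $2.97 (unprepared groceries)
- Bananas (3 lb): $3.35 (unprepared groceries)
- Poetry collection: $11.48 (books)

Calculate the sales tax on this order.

Laundry detergent $11.04: all other tangible goods → 5.5% → $0.61
Extension cord $21.80: all other tangible goods → 5.5% → $1.20
Chicken breast (2 lb) $13.88: unprepared groceries, buyer-exempt → 0% → $0.00
Road atlas $24.27: books → 5.25% → $1.27
Canned tomatoes $2.02: unprepared groceries, buyer-exempt → 0% → $0.00
Spiral notebook $1.78: all other tangible goods → 5.5% → $0.10
Graphic novel $13.79: books → 5.25% → $0.72
Pasta (2 lb) $2.97: unprepared groceries, buyer-exempt → 0% → $0.00
Bananas (3 lb) $3.35: unprepared groceries, buyer-exempt → 0% → $0.00
Poetry collection $11.48: books → 5.25% → $0.60
Total tax = $0.61 + $1.20 + $1.27 + $0.10 + $0.72 + $0.60 = $4.50

$4.50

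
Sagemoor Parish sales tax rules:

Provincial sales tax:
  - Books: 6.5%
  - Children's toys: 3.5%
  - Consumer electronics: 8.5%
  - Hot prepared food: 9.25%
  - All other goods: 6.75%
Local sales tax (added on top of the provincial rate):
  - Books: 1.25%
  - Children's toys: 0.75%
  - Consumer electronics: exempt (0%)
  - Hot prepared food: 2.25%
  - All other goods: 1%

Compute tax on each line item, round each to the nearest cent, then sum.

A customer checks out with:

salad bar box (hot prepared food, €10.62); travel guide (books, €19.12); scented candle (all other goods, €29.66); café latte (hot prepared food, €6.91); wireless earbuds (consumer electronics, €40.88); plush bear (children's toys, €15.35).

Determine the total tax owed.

Salad bar box €10.62: hot prepared food → 9.25% + 2.25% local = 11.5% → €1.22
Travel guide €19.12: books → 6.5% + 1.25% local = 7.75% → €1.48
Scented candle €29.66: all other goods → 6.75% + 1% local = 7.75% → €2.30
Café latte €6.91: hot prepared food → 9.25% + 2.25% local = 11.5% → €0.79
Wireless earbuds €40.88: consumer electronics → 8.5% + 0% local = 8.5% → €3.47
Plush bear €15.35: children's toys → 3.5% + 0.75% local = 4.25% → €0.65
Total tax = €1.22 + €1.48 + €2.30 + €0.79 + €3.47 + €0.65 = €9.91

€9.91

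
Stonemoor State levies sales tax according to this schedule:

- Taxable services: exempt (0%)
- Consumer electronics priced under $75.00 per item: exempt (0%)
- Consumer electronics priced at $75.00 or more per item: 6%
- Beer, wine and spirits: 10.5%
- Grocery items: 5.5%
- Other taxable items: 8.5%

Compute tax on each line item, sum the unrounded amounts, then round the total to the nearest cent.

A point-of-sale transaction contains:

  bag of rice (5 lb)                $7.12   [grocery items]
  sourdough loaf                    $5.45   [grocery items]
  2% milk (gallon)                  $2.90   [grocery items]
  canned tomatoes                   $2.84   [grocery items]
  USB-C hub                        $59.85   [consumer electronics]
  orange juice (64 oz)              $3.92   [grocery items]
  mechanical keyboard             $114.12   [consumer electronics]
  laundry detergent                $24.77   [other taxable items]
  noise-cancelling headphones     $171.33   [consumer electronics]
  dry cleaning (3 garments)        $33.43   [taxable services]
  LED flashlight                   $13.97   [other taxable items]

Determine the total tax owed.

Bag of rice (5 lb) $7.12: grocery items → 5.5% → $0.3916
Sourdough loaf $5.45: grocery items → 5.5% → $0.29975
2% milk (gallon) $2.90: grocery items → 5.5% → $0.1595
Canned tomatoes $2.84: grocery items → 5.5% → $0.1562
USB-C hub $59.85: consumer electronics, under $75.00 → 0% → $0.00
Orange juice (64 oz) $3.92: grocery items → 5.5% → $0.2156
Mechanical keyboard $114.12: consumer electronics, $75.00 or more → 6% → $6.8472
Laundry detergent $24.77: other taxable items → 8.5% → $2.10545
Noise-cancelling headphones $171.33: consumer electronics, $75.00 or more → 6% → $10.2798
Dry cleaning (3 garments) $33.43: taxable services → 0% → $0.00
LED flashlight $13.97: other taxable items → 8.5% → $1.18745
Unrounded tax sum = $21.64255 → $21.64

$21.64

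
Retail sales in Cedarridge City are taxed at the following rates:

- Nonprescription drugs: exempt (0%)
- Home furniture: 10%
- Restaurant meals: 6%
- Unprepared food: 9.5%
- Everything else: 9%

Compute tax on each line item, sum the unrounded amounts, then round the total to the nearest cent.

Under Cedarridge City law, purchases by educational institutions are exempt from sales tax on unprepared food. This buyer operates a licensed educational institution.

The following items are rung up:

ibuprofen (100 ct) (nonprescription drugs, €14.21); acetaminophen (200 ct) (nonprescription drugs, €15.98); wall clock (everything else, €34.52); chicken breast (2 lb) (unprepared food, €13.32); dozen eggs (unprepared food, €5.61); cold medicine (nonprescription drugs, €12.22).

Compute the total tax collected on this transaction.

Ibuprofen (100 ct) €14.21: nonprescription drugs → 0% → €0.00
Acetaminophen (200 ct) €15.98: nonprescription drugs → 0% → €0.00
Wall clock €34.52: everything else → 9% → €3.1068
Chicken breast (2 lb) €13.32: unprepared food, buyer-exempt → 0% → €0.00
Dozen eggs €5.61: unprepared food, buyer-exempt → 0% → €0.00
Cold medicine €12.22: nonprescription drugs → 0% → €0.00
Unrounded tax sum = €3.1068 → €3.11

€3.11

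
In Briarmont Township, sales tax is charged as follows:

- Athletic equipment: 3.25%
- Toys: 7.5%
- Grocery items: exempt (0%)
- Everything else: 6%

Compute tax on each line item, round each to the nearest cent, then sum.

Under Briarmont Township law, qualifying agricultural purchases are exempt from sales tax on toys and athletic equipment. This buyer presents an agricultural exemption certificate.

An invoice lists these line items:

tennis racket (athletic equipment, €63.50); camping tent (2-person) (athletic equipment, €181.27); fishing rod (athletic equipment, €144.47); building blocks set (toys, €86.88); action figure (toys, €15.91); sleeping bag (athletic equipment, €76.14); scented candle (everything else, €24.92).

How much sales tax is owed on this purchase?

Tennis racket €63.50: athletic equipment, buyer-exempt → 0% → €0.00
Camping tent (2-person) €181.27: athletic equipment, buyer-exempt → 0% → €0.00
Fishing rod €144.47: athletic equipment, buyer-exempt → 0% → €0.00
Building blocks set €86.88: toys, buyer-exempt → 0% → €0.00
Action figure €15.91: toys, buyer-exempt → 0% → €0.00
Sleeping bag €76.14: athletic equipment, buyer-exempt → 0% → €0.00
Scented candle €24.92: everything else → 6% → €1.50
Total tax = €1.50

€1.50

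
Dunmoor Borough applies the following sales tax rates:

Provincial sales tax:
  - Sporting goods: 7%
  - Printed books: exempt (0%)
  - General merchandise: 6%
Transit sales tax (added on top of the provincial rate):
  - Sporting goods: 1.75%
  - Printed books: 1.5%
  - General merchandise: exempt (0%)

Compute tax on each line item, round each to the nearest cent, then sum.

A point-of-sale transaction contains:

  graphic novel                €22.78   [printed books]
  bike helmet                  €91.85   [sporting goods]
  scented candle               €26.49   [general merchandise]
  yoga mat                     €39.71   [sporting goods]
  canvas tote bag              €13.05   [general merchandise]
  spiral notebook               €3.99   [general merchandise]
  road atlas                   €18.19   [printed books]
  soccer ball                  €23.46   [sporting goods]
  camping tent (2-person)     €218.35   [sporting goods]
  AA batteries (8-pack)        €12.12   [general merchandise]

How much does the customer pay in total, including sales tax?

Graphic novel €22.78: printed books → 0% + 1.5% transit = 1.5% → €0.34
Bike helmet €91.85: sporting goods → 7% + 1.75% transit = 8.75% → €8.04
Scented candle €26.49: general merchandise → 6% + 0% transit = 6% → €1.59
Yoga mat €39.71: sporting goods → 7% + 1.75% transit = 8.75% → €3.47
Canvas tote bag €13.05: general merchandise → 6% + 0% transit = 6% → €0.78
Spiral notebook €3.99: general merchandise → 6% + 0% transit = 6% → €0.24
Road atlas €18.19: printed books → 0% + 1.5% transit = 1.5% → €0.27
Soccer ball €23.46: sporting goods → 7% + 1.75% transit = 8.75% → €2.05
Camping tent (2-person) €218.35: sporting goods → 7% + 1.75% transit = 8.75% → €19.11
AA batteries (8-pack) €12.12: general merchandise → 6% + 0% transit = 6% → €0.73
Subtotal = €469.99; tax = €36.62; total due = €506.61

€506.61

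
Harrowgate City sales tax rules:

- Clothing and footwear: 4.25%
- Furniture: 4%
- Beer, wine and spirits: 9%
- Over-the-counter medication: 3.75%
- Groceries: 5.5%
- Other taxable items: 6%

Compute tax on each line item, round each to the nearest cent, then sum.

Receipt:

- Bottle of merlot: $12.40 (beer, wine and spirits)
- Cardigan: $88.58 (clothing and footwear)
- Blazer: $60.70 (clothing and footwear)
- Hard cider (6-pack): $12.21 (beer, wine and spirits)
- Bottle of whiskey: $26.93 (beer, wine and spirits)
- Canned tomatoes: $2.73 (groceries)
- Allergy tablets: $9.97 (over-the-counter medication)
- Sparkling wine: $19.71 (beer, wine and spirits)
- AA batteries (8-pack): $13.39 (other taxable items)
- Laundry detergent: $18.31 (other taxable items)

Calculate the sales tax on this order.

Bottle of merlot $12.40: beer, wine and spirits → 9% → $1.12
Cardigan $88.58: clothing and footwear → 4.25% → $3.76
Blazer $60.70: clothing and footwear → 4.25% → $2.58
Hard cider (6-pack) $12.21: beer, wine and spirits → 9% → $1.10
Bottle of whiskey $26.93: beer, wine and spirits → 9% → $2.42
Canned tomatoes $2.73: groceries → 5.5% → $0.15
Allergy tablets $9.97: over-the-counter medication → 3.75% → $0.37
Sparkling wine $19.71: beer, wine and spirits → 9% → $1.77
AA batteries (8-pack) $13.39: other taxable items → 6% → $0.80
Laundry detergent $18.31: other taxable items → 6% → $1.10
Total tax = $1.12 + $3.76 + $2.58 + $1.10 + $2.42 + $0.15 + $0.37 + $1.77 + $0.80 + $1.10 = $15.17

$15.17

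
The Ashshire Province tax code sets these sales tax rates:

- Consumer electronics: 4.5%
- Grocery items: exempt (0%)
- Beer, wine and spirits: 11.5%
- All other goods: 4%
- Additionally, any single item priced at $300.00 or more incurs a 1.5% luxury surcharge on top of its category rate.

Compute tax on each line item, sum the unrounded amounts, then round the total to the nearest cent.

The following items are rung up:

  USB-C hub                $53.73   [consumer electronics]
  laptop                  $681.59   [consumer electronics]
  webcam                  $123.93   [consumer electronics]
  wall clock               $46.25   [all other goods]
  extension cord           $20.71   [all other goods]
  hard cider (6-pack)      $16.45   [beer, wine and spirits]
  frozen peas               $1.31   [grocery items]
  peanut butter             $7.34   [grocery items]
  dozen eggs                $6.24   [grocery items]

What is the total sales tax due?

USB-C hub $53.73: consumer electronics → 4.5% → $2.41785
Laptop $681.59: consumer electronics → 4.5% + 1.5% surcharge = 6% → $40.8954
Webcam $123.93: consumer electronics → 4.5% → $5.57685
Wall clock $46.25: all other goods → 4% → $1.85
Extension cord $20.71: all other goods → 4% → $0.8284
Hard cider (6-pack) $16.45: beer, wine and spirits → 11.5% → $1.89175
Frozen peas $1.31: grocery items → 0% → $0.00
Peanut butter $7.34: grocery items → 0% → $0.00
Dozen eggs $6.24: grocery items → 0% → $0.00
Unrounded tax sum = $53.46025 → $53.46

$53.46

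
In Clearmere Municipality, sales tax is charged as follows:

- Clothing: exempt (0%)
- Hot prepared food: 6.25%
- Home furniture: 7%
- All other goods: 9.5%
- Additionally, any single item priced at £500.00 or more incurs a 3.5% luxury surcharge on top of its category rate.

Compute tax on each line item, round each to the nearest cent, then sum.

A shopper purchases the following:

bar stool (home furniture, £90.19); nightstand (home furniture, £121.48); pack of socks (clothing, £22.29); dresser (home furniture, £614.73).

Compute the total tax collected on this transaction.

£79.36

Bar stool £90.19: home furniture → 7% → £6.31
Nightstand £121.48: home furniture → 7% → £8.50
Pack of socks £22.29: clothing → 0% → £0.00
Dresser £614.73: home furniture → 7% + 3.5% surcharge = 10.5% → £64.55
Total tax = £6.31 + £8.50 + £64.55 = £79.36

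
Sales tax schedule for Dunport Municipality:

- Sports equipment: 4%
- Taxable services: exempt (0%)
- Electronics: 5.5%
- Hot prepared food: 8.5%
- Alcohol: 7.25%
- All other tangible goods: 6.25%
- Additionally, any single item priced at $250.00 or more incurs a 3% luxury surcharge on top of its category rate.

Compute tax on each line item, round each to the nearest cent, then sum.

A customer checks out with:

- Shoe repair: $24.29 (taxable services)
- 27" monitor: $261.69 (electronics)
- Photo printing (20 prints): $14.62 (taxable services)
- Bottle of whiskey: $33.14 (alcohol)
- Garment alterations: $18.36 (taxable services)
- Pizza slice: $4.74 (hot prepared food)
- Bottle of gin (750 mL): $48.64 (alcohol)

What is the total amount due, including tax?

$434.05

Shoe repair $24.29: taxable services → 0% → $0.00
27" monitor $261.69: electronics → 5.5% + 3% surcharge = 8.5% → $22.24
Photo printing (20 prints) $14.62: taxable services → 0% → $0.00
Bottle of whiskey $33.14: alcohol → 7.25% → $2.40
Garment alterations $18.36: taxable services → 0% → $0.00
Pizza slice $4.74: hot prepared food → 8.5% → $0.40
Bottle of gin (750 mL) $48.64: alcohol → 7.25% → $3.53
Subtotal = $405.48; tax = $28.57; total due = $434.05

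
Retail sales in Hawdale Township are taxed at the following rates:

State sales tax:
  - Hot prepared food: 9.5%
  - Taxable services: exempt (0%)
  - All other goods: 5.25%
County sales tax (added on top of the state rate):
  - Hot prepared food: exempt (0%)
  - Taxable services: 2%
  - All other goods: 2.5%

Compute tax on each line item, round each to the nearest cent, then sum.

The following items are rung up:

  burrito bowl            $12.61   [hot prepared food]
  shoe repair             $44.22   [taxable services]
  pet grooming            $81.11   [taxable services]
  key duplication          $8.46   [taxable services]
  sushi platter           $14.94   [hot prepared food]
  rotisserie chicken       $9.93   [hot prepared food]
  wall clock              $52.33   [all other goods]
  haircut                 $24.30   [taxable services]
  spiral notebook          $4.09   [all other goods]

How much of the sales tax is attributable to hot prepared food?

$3.56

Burrito bowl $12.61: hot prepared food → 9.5% + 0% county = 9.5% → $1.20
Sushi platter $14.94: hot prepared food → 9.5% + 0% county = 9.5% → $1.42
Rotisserie chicken $9.93: hot prepared food → 9.5% + 0% county = 9.5% → $0.94
Tax on hot prepared food = $1.20 + $1.42 + $0.94 = $3.56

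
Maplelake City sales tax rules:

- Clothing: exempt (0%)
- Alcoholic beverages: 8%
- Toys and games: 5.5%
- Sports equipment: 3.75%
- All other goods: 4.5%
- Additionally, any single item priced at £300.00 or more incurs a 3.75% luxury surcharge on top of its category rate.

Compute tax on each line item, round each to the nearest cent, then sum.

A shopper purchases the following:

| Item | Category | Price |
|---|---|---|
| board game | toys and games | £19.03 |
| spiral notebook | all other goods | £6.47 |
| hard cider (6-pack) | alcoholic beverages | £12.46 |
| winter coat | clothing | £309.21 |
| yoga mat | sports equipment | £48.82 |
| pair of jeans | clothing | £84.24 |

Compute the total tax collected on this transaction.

£15.77

Board game £19.03: toys and games → 5.5% → £1.05
Spiral notebook £6.47: all other goods → 4.5% → £0.29
Hard cider (6-pack) £12.46: alcoholic beverages → 8% → £1.00
Winter coat £309.21: clothing → 0% + 3.75% surcharge = 3.75% → £11.60
Yoga mat £48.82: sports equipment → 3.75% → £1.83
Pair of jeans £84.24: clothing → 0% → £0.00
Total tax = £1.05 + £0.29 + £1.00 + £11.60 + £1.83 = £15.77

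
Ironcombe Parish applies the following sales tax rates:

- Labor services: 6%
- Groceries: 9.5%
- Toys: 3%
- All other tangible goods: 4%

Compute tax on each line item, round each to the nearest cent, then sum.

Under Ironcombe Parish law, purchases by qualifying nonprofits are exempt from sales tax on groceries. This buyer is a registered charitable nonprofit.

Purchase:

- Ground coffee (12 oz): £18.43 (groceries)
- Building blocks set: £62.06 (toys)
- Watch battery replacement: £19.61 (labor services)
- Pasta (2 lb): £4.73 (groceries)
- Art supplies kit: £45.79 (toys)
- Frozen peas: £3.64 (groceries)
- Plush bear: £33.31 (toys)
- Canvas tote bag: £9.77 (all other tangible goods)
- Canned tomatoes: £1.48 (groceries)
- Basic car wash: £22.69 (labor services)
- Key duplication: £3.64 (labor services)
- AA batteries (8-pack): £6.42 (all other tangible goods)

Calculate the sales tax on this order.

£7.64

Ground coffee (12 oz) £18.43: groceries, buyer-exempt → 0% → £0.00
Building blocks set £62.06: toys → 3% → £1.86
Watch battery replacement £19.61: labor services → 6% → £1.18
Pasta (2 lb) £4.73: groceries, buyer-exempt → 0% → £0.00
Art supplies kit £45.79: toys → 3% → £1.37
Frozen peas £3.64: groceries, buyer-exempt → 0% → £0.00
Plush bear £33.31: toys → 3% → £1.00
Canvas tote bag £9.77: all other tangible goods → 4% → £0.39
Canned tomatoes £1.48: groceries, buyer-exempt → 0% → £0.00
Basic car wash £22.69: labor services → 6% → £1.36
Key duplication £3.64: labor services → 6% → £0.22
AA batteries (8-pack) £6.42: all other tangible goods → 4% → £0.26
Total tax = £1.86 + £1.18 + £1.37 + £1.00 + £0.39 + £1.36 + £0.22 + £0.26 = £7.64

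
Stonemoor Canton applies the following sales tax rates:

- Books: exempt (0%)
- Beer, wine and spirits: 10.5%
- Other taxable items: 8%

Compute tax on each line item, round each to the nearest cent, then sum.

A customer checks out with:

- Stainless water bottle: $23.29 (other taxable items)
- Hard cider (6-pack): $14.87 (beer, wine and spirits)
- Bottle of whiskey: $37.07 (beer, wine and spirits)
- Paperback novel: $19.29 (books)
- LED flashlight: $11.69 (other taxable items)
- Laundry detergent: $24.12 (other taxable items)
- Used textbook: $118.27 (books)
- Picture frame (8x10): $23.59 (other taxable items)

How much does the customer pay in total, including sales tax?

Stainless water bottle $23.29: other taxable items → 8% → $1.86
Hard cider (6-pack) $14.87: beer, wine and spirits → 10.5% → $1.56
Bottle of whiskey $37.07: beer, wine and spirits → 10.5% → $3.89
Paperback novel $19.29: books → 0% → $0.00
LED flashlight $11.69: other taxable items → 8% → $0.94
Laundry detergent $24.12: other taxable items → 8% → $1.93
Used textbook $118.27: books → 0% → $0.00
Picture frame (8x10) $23.59: other taxable items → 8% → $1.89
Subtotal = $272.19; tax = $12.07; total due = $284.26

$284.26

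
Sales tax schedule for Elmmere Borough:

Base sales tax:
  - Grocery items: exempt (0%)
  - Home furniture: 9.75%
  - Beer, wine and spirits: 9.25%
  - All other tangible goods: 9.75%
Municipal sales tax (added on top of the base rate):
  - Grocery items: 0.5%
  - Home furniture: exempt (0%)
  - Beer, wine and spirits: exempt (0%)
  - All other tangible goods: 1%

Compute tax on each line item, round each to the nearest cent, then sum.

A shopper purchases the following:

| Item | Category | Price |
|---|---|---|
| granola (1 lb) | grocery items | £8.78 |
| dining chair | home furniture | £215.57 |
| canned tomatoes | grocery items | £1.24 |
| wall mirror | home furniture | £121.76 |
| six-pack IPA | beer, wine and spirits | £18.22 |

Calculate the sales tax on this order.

£34.63

Granola (1 lb) £8.78: grocery items → 0% + 0.5% municipal = 0.5% → £0.04
Dining chair £215.57: home furniture → 9.75% + 0% municipal = 9.75% → £21.02
Canned tomatoes £1.24: grocery items → 0% + 0.5% municipal = 0.5% → £0.01
Wall mirror £121.76: home furniture → 9.75% + 0% municipal = 9.75% → £11.87
Six-pack IPA £18.22: beer, wine and spirits → 9.25% + 0% municipal = 9.25% → £1.69
Total tax = £0.04 + £21.02 + £0.01 + £11.87 + £1.69 = £34.63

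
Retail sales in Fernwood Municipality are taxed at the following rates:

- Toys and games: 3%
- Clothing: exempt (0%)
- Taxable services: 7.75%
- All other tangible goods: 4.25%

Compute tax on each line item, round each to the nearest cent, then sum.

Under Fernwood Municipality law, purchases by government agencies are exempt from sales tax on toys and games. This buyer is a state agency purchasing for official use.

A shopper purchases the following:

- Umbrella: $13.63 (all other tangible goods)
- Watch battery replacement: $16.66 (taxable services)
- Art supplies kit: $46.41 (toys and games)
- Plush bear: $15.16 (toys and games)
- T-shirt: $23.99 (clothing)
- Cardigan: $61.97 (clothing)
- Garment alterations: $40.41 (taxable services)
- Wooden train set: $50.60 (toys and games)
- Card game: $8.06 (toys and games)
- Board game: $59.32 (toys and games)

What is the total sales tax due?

Umbrella $13.63: all other tangible goods → 4.25% → $0.58
Watch battery replacement $16.66: taxable services → 7.75% → $1.29
Art supplies kit $46.41: toys and games, buyer-exempt → 0% → $0.00
Plush bear $15.16: toys and games, buyer-exempt → 0% → $0.00
T-shirt $23.99: clothing → 0% → $0.00
Cardigan $61.97: clothing → 0% → $0.00
Garment alterations $40.41: taxable services → 7.75% → $3.13
Wooden train set $50.60: toys and games, buyer-exempt → 0% → $0.00
Card game $8.06: toys and games, buyer-exempt → 0% → $0.00
Board game $59.32: toys and games, buyer-exempt → 0% → $0.00
Total tax = $0.58 + $1.29 + $3.13 = $5.00

$5.00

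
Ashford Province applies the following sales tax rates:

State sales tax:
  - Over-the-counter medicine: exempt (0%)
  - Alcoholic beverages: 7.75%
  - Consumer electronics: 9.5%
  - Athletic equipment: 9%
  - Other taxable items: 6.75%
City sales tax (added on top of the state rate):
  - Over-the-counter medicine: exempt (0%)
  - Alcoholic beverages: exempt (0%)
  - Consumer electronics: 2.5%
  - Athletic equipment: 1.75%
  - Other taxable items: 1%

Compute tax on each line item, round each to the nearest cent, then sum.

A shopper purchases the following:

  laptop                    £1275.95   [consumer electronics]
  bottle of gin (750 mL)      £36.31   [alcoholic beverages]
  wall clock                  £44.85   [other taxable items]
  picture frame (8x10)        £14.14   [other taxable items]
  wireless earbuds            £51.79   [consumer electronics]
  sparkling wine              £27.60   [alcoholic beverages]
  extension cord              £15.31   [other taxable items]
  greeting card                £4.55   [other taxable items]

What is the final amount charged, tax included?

Laptop £1275.95: consumer electronics → 9.5% + 2.5% city = 12% → £153.11
Bottle of gin (750 mL) £36.31: alcoholic beverages → 7.75% + 0% city = 7.75% → £2.81
Wall clock £44.85: other taxable items → 6.75% + 1% city = 7.75% → £3.48
Picture frame (8x10) £14.14: other taxable items → 6.75% + 1% city = 7.75% → £1.10
Wireless earbuds £51.79: consumer electronics → 9.5% + 2.5% city = 12% → £6.21
Sparkling wine £27.60: alcoholic beverages → 7.75% + 0% city = 7.75% → £2.14
Extension cord £15.31: other taxable items → 6.75% + 1% city = 7.75% → £1.19
Greeting card £4.55: other taxable items → 6.75% + 1% city = 7.75% → £0.35
Subtotal = £1470.50; tax = £170.39; total due = £1640.89

£1640.89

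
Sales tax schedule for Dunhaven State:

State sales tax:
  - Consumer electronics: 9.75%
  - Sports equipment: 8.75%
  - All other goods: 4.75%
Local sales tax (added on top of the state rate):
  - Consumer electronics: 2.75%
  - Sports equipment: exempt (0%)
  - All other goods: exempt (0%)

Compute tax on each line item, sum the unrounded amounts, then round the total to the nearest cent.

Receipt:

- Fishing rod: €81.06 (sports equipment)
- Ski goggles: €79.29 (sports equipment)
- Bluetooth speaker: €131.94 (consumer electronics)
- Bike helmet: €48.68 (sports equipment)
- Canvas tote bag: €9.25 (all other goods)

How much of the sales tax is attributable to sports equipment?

Fishing rod €81.06: sports equipment → 8.75% + 0% local = 8.75% → €7.09275
Ski goggles €79.29: sports equipment → 8.75% + 0% local = 8.75% → €6.937875
Bike helmet €48.68: sports equipment → 8.75% + 0% local = 8.75% → €4.2595
Tax on sports equipment: unrounded sum = €18.290125 → €18.29

€18.29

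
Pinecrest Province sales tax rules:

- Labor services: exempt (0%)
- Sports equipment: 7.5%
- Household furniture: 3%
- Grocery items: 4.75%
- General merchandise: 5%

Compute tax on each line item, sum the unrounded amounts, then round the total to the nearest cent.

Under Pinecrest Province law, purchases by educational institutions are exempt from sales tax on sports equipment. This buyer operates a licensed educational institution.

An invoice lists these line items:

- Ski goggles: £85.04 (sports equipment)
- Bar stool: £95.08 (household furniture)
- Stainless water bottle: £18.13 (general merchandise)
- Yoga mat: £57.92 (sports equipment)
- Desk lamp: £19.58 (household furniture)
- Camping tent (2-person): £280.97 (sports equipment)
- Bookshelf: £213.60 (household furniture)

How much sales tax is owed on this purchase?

£10.75

Ski goggles £85.04: sports equipment, buyer-exempt → 0% → £0.00
Bar stool £95.08: household furniture → 3% → £2.8524
Stainless water bottle £18.13: general merchandise → 5% → £0.9065
Yoga mat £57.92: sports equipment, buyer-exempt → 0% → £0.00
Desk lamp £19.58: household furniture → 3% → £0.5874
Camping tent (2-person) £280.97: sports equipment, buyer-exempt → 0% → £0.00
Bookshelf £213.60: household furniture → 3% → £6.408
Unrounded tax sum = £10.7543 → £10.75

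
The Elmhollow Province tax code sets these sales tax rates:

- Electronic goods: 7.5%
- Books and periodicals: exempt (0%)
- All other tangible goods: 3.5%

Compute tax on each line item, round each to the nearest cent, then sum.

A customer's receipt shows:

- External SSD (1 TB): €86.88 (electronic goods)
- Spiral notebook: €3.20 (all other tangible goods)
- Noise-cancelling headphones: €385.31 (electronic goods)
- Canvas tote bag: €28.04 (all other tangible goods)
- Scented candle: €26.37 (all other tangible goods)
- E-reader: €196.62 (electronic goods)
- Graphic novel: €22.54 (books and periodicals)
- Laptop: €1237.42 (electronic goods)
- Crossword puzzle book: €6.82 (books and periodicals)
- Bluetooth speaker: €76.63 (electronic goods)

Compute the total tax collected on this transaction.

External SSD (1 TB) €86.88: electronic goods → 7.5% → €6.52
Spiral notebook €3.20: all other tangible goods → 3.5% → €0.11
Noise-cancelling headphones €385.31: electronic goods → 7.5% → €28.90
Canvas tote bag €28.04: all other tangible goods → 3.5% → €0.98
Scented candle €26.37: all other tangible goods → 3.5% → €0.92
E-reader €196.62: electronic goods → 7.5% → €14.75
Graphic novel €22.54: books and periodicals → 0% → €0.00
Laptop €1237.42: electronic goods → 7.5% → €92.81
Crossword puzzle book €6.82: books and periodicals → 0% → €0.00
Bluetooth speaker €76.63: electronic goods → 7.5% → €5.75
Total tax = €6.52 + €0.11 + €28.90 + €0.98 + €0.92 + €14.75 + €92.81 + €5.75 = €150.74

€150.74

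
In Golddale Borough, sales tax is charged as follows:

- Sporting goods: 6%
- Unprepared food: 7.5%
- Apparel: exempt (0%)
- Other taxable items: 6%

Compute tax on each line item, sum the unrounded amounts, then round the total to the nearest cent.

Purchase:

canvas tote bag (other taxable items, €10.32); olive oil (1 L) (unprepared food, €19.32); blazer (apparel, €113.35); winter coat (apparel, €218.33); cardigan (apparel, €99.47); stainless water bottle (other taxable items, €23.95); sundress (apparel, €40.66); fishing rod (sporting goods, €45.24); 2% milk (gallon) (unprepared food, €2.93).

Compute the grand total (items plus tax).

Canvas tote bag €10.32: other taxable items → 6% → €0.6192
Olive oil (1 L) €19.32: unprepared food → 7.5% → €1.449
Blazer €113.35: apparel → 0% → €0.00
Winter coat €218.33: apparel → 0% → €0.00
Cardigan €99.47: apparel → 0% → €0.00
Stainless water bottle €23.95: other taxable items → 6% → €1.437
Sundress €40.66: apparel → 0% → €0.00
Fishing rod €45.24: sporting goods → 6% → €2.7144
2% milk (gallon) €2.93: unprepared food → 7.5% → €0.21975
Subtotal = €573.57; unrounded tax = €6.43935 → €6.44; total due = €580.01

€580.01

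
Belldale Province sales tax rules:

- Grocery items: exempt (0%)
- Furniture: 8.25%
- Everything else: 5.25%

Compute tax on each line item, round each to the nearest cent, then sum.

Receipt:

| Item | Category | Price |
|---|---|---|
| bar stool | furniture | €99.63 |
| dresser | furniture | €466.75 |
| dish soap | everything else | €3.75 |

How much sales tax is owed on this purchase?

Bar stool €99.63: furniture → 8.25% → €8.22
Dresser €466.75: furniture → 8.25% → €38.51
Dish soap €3.75: everything else → 5.25% → €0.20
Total tax = €8.22 + €38.51 + €0.20 = €46.93

€46.93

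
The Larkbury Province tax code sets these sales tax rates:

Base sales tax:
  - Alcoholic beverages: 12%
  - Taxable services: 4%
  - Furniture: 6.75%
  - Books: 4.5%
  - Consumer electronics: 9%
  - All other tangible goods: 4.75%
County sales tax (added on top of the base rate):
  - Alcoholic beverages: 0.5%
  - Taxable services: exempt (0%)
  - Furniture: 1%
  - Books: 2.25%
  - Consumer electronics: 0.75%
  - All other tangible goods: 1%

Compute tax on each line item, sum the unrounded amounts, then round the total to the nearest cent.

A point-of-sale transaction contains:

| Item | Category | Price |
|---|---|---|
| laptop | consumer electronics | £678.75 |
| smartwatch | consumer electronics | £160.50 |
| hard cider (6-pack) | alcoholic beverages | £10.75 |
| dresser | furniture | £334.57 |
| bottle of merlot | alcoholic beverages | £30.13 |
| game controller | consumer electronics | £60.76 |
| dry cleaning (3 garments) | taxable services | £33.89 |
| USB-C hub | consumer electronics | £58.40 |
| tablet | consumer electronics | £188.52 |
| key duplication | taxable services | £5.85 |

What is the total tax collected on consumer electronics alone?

£111.83

Laptop £678.75: consumer electronics → 9% + 0.75% county = 9.75% → £66.178125
Smartwatch £160.50: consumer electronics → 9% + 0.75% county = 9.75% → £15.64875
Game controller £60.76: consumer electronics → 9% + 0.75% county = 9.75% → £5.9241
USB-C hub £58.40: consumer electronics → 9% + 0.75% county = 9.75% → £5.694
Tablet £188.52: consumer electronics → 9% + 0.75% county = 9.75% → £18.3807
Tax on consumer electronics: unrounded sum = £111.825675 → £111.83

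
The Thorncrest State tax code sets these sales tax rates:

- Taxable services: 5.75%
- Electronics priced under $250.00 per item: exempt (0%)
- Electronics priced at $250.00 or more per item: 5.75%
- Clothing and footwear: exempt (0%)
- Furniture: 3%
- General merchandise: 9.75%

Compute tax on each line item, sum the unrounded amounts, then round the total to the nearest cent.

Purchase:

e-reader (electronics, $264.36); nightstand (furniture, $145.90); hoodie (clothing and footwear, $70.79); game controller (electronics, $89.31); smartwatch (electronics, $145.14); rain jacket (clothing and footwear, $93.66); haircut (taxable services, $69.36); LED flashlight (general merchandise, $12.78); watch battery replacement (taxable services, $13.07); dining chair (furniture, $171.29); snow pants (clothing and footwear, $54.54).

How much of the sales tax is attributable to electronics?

$15.20

E-reader $264.36: electronics, $250.00 or more → 5.75% → $15.2007
Game controller $89.31: electronics, under $250.00 → 0% → $0.00
Smartwatch $145.14: electronics, under $250.00 → 0% → $0.00
Tax on electronics: unrounded sum = $15.2007 → $15.20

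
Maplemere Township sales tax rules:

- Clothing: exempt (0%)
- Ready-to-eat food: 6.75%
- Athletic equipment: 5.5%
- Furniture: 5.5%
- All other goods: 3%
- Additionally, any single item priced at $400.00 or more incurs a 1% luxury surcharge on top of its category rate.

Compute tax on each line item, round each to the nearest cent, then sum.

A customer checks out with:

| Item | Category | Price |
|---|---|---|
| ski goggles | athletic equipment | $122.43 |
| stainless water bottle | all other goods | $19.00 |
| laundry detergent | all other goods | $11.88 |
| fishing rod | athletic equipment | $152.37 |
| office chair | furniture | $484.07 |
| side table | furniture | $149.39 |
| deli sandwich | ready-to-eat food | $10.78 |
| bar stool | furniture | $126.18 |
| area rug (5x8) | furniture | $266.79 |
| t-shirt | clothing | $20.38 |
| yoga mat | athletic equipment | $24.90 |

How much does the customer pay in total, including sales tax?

$1467.60

Ski goggles $122.43: athletic equipment → 5.5% → $6.73
Stainless water bottle $19.00: all other goods → 3% → $0.57
Laundry detergent $11.88: all other goods → 3% → $0.36
Fishing rod $152.37: athletic equipment → 5.5% → $8.38
Office chair $484.07: furniture → 5.5% + 1% surcharge = 6.5% → $31.46
Side table $149.39: furniture → 5.5% → $8.22
Deli sandwich $10.78: ready-to-eat food → 6.75% → $0.73
Bar stool $126.18: furniture → 5.5% → $6.94
Area rug (5x8) $266.79: furniture → 5.5% → $14.67
T-shirt $20.38: clothing → 0% → $0.00
Yoga mat $24.90: athletic equipment → 5.5% → $1.37
Subtotal = $1388.17; tax = $79.43; total due = $1467.60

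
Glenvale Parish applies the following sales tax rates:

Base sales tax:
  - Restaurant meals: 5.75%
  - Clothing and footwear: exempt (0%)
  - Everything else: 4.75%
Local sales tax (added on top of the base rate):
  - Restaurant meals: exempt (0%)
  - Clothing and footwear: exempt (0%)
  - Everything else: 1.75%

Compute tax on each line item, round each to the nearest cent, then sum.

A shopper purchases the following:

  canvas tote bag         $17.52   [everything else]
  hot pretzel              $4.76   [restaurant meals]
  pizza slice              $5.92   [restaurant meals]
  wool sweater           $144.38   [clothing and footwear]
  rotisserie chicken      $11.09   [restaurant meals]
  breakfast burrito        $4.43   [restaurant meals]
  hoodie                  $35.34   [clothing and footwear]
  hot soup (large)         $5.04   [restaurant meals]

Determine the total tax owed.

$2.93

Canvas tote bag $17.52: everything else → 4.75% + 1.75% local = 6.5% → $1.14
Hot pretzel $4.76: restaurant meals → 5.75% + 0% local = 5.75% → $0.27
Pizza slice $5.92: restaurant meals → 5.75% + 0% local = 5.75% → $0.34
Wool sweater $144.38: clothing and footwear → 0% + 0% local = 0% → $0.00
Rotisserie chicken $11.09: restaurant meals → 5.75% + 0% local = 5.75% → $0.64
Breakfast burrito $4.43: restaurant meals → 5.75% + 0% local = 5.75% → $0.25
Hoodie $35.34: clothing and footwear → 0% + 0% local = 0% → $0.00
Hot soup (large) $5.04: restaurant meals → 5.75% + 0% local = 5.75% → $0.29
Total tax = $1.14 + $0.27 + $0.34 + $0.64 + $0.25 + $0.29 = $2.93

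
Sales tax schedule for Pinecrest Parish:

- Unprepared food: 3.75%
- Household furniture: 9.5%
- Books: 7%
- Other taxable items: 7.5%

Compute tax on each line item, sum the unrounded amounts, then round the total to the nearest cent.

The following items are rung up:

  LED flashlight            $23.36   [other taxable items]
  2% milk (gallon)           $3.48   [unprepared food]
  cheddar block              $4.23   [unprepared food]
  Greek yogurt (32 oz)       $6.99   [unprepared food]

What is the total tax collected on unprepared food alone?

2% milk (gallon) $3.48: unprepared food → 3.75% → $0.1305
Cheddar block $4.23: unprepared food → 3.75% → $0.158625
Greek yogurt (32 oz) $6.99: unprepared food → 3.75% → $0.262125
Tax on unprepared food: unrounded sum = $0.55125 → $0.55

$0.55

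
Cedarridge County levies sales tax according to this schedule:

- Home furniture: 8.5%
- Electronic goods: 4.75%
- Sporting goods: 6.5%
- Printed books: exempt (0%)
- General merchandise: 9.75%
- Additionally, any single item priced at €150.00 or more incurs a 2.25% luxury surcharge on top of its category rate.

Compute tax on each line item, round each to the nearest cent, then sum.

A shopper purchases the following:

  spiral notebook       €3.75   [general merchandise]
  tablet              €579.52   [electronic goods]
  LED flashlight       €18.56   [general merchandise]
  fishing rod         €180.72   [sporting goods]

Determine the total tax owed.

€58.56

Spiral notebook €3.75: general merchandise → 9.75% → €0.37
Tablet €579.52: electronic goods → 4.75% + 2.25% surcharge = 7% → €40.57
LED flashlight €18.56: general merchandise → 9.75% → €1.81
Fishing rod €180.72: sporting goods → 6.5% + 2.25% surcharge = 8.75% → €15.81
Total tax = €0.37 + €40.57 + €1.81 + €15.81 = €58.56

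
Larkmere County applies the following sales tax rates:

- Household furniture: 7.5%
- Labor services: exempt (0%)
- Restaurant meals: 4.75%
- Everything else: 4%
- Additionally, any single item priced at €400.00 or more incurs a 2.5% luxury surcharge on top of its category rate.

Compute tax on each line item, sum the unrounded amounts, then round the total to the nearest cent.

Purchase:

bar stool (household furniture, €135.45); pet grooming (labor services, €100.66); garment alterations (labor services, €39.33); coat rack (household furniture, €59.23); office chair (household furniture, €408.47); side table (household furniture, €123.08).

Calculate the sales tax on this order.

Bar stool €135.45: household furniture → 7.5% → €10.15875
Pet grooming €100.66: labor services → 0% → €0.00
Garment alterations €39.33: labor services → 0% → €0.00
Coat rack €59.23: household furniture → 7.5% → €4.44225
Office chair €408.47: household furniture → 7.5% + 2.5% surcharge = 10% → €40.847
Side table €123.08: household furniture → 7.5% → €9.231
Unrounded tax sum = €64.679 → €64.68

€64.68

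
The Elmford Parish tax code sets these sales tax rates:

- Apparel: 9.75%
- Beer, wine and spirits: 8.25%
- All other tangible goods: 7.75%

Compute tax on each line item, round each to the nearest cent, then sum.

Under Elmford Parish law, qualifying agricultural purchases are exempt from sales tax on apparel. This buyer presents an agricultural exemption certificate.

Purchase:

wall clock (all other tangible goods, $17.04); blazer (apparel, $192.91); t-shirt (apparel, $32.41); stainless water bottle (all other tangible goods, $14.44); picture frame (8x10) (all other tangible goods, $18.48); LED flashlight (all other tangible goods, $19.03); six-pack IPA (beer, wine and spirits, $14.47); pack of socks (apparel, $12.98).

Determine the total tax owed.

Wall clock $17.04: all other tangible goods → 7.75% → $1.32
Blazer $192.91: apparel, buyer-exempt → 0% → $0.00
T-shirt $32.41: apparel, buyer-exempt → 0% → $0.00
Stainless water bottle $14.44: all other tangible goods → 7.75% → $1.12
Picture frame (8x10) $18.48: all other tangible goods → 7.75% → $1.43
LED flashlight $19.03: all other tangible goods → 7.75% → $1.47
Six-pack IPA $14.47: beer, wine and spirits → 8.25% → $1.19
Pack of socks $12.98: apparel, buyer-exempt → 0% → $0.00
Total tax = $1.32 + $1.12 + $1.43 + $1.47 + $1.19 = $6.53

$6.53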